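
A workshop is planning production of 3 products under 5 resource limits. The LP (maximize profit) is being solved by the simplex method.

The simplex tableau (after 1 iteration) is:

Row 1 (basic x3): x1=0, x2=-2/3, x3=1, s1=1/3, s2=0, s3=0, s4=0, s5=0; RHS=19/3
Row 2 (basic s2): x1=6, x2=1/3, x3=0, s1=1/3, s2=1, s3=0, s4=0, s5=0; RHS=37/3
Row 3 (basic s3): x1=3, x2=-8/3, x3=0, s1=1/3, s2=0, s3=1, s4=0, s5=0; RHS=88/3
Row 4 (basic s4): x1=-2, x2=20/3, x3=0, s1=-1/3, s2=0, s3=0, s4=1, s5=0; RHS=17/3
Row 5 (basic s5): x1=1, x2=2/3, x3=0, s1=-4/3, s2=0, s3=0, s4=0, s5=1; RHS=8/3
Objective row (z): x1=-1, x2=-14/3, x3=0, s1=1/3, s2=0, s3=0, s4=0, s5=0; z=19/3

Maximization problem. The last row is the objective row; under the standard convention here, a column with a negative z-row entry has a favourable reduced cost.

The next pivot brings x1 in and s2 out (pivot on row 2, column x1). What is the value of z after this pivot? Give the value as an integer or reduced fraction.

151/18

Minimum ratio for x1: (37/3)/6 = 37/18.
z changes by −(z-row coeff of x1)·ratio = −(-1)·(37/18) = 37/18.
New z = 19/3 + (37/18) = 151/18.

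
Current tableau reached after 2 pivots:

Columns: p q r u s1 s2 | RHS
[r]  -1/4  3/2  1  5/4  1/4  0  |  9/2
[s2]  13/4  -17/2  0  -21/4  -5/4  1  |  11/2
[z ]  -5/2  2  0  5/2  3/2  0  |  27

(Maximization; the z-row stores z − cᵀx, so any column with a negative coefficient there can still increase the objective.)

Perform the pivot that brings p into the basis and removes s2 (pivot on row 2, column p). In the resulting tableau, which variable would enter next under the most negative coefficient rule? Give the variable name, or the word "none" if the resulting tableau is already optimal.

Pivot element 13/4. New z-row = old z-row − (-5/2)·(row 2/(13/4)).
Updated z-row coefficients: p: 0, q: -59/13, r: 0, u: -20/13, s1: 7/13, s2: 10/13.
The most negative is -59/13 in column q, so q would enter next.

q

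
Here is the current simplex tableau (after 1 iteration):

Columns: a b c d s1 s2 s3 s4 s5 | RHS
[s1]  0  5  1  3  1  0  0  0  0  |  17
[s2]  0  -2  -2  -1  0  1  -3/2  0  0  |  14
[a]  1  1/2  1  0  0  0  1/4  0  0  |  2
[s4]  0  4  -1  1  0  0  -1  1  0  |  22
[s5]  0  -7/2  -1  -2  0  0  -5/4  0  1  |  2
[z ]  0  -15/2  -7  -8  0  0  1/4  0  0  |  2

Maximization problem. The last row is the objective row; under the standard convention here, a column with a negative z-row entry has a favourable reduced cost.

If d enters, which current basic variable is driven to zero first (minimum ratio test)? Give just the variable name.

Ratios: row 1 (s1): 17/3 = 17/3; row 2 (s2): entry -1 ≤ 0, skip; row 3 (a): entry 0 ≤ 0, skip; row 4 (s4): 22/1 = 22; row 5 (s5): entry -2 ≤ 0, skip.
Minimum ratio 17/3 is in the s1 row, so s1 leaves.

s1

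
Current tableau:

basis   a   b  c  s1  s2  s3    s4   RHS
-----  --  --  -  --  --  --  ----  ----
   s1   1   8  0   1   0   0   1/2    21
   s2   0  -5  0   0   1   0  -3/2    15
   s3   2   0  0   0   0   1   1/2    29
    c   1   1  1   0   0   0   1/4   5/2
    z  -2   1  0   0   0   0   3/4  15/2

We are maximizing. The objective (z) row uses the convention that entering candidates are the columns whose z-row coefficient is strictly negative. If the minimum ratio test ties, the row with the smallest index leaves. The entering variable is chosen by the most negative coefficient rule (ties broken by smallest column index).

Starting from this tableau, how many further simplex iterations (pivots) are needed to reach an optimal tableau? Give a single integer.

1

pivot: a in, c out → z = 25/2
No improving column remains; optimal.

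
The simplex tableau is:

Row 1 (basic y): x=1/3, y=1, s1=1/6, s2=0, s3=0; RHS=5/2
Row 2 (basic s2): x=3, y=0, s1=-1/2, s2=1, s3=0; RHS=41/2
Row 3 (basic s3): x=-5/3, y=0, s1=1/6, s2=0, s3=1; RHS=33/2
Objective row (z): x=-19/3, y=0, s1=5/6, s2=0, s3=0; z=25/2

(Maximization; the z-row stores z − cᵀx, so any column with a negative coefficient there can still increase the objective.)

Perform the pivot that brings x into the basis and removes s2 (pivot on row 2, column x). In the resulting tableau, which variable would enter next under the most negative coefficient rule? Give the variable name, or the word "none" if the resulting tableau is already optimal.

Pivot element 3. New z-row = old z-row − (-19/3)·(row 2/3).
Updated z-row coefficients: x: 0, y: 0, s1: -2/9, s2: 19/9, s3: 0.
The most negative is -2/9 in column s1, so s1 would enter next.

s1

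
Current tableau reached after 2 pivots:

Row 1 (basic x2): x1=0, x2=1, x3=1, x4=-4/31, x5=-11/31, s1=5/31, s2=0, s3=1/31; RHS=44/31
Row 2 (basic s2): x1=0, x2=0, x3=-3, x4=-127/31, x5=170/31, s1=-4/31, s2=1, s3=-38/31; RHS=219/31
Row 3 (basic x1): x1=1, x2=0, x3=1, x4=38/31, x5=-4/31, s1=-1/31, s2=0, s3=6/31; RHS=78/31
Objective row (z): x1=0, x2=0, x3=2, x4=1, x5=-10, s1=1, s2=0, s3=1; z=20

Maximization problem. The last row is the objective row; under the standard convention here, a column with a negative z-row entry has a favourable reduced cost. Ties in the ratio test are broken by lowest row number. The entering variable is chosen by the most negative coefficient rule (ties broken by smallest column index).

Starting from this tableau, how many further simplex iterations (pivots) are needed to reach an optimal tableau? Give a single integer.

3

pivot: x5 in, s2 out → z = 559/17
pivot: x4 in, x1 out → z = 193/4
pivot: s3 in, x4 out → z = 53
No improving column remains; optimal.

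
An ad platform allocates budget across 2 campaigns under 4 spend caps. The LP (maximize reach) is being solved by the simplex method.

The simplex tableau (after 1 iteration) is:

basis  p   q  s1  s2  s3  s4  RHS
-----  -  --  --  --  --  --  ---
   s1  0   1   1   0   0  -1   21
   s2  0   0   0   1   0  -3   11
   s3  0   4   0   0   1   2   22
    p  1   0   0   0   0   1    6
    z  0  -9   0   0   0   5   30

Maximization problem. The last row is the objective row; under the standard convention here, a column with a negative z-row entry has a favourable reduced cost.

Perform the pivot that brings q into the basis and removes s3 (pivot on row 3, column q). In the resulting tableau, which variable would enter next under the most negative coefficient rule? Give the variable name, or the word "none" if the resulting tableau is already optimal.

Pivot element 4. New z-row = old z-row − (-9)·(row 3/4).
Updated z-row coefficients: p: 0, q: 0, s1: 0, s2: 0, s3: 9/4, s4: 19/2.
No coefficient is strictly negative; the tableau after this pivot is optimal.

none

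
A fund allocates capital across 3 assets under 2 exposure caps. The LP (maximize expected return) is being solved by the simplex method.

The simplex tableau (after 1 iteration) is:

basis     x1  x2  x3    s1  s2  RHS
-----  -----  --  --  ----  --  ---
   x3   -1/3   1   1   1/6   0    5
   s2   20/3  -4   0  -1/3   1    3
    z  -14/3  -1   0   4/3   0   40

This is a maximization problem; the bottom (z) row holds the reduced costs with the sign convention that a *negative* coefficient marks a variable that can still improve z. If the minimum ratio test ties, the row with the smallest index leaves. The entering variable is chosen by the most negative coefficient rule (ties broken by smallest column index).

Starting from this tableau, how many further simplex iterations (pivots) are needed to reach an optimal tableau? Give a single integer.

pivot: x1 in, s2 out → z = 421/10
pivot: x2 in, x3 out → z = 1065/16
No improving column remains; optimal.

2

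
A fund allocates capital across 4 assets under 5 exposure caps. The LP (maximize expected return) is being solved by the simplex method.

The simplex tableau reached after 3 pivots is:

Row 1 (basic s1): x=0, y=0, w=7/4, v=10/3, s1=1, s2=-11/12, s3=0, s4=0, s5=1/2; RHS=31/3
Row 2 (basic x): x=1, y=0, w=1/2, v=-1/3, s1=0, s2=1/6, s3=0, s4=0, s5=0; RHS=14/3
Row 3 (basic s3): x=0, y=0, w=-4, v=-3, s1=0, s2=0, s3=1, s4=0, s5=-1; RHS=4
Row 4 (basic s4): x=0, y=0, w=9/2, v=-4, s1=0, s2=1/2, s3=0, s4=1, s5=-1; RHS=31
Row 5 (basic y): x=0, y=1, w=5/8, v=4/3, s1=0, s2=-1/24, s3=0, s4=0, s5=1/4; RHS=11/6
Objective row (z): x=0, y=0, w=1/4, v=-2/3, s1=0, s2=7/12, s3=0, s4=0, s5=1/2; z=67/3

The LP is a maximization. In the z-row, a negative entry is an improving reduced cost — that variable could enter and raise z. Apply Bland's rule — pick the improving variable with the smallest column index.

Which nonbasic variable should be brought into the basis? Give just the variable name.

Objective-row coefficients: x: 0, y: 0, w: 1/4, v: -2/3, s1: 0, s2: 7/12, s3: 0, s4: 0, s5: 1/2.
Improving columns: v. Bland's rule picks the smallest column index → v.

v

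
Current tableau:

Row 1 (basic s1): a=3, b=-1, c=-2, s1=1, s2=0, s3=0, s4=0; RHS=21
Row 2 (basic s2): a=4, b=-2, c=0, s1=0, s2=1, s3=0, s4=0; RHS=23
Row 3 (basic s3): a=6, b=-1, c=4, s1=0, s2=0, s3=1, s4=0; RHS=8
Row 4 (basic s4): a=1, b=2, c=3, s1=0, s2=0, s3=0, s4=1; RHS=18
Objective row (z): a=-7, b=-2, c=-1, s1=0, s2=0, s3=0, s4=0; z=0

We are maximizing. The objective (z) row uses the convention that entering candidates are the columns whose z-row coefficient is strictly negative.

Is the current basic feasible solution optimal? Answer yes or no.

Column a has objective-row coefficient -7, which is negative; an improving pivot exists, so not yet optimal.

no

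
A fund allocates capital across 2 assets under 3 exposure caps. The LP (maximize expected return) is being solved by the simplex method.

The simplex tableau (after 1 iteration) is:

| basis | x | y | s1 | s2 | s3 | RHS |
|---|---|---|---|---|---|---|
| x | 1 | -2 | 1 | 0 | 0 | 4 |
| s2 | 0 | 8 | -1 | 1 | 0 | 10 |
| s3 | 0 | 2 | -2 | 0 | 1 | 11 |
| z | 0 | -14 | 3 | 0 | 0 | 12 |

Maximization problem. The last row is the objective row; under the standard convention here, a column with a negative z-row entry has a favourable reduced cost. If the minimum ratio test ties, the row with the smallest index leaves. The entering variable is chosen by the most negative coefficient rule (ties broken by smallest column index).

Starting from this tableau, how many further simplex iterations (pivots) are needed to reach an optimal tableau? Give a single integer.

pivot: y in, s2 out → z = 59/2
No improving column remains; optimal.

1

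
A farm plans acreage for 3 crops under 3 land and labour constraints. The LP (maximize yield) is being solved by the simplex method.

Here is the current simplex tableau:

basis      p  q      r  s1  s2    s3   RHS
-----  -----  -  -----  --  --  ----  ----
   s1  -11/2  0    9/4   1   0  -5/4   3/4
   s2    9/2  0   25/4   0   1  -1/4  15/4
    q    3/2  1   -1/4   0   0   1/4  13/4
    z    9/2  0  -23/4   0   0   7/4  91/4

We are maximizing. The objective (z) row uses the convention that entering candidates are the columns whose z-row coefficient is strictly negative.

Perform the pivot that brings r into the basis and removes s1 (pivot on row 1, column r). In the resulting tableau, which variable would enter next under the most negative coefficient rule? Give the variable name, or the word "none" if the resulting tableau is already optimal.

Pivot element 9/4. New z-row = old z-row − (-23/4)·(row 1/(9/4)).
Updated z-row coefficients: p: -86/9, q: 0, r: 0, s1: 23/9, s2: 0, s3: -13/9.
The most negative is -86/9 in column p, so p would enter next.

p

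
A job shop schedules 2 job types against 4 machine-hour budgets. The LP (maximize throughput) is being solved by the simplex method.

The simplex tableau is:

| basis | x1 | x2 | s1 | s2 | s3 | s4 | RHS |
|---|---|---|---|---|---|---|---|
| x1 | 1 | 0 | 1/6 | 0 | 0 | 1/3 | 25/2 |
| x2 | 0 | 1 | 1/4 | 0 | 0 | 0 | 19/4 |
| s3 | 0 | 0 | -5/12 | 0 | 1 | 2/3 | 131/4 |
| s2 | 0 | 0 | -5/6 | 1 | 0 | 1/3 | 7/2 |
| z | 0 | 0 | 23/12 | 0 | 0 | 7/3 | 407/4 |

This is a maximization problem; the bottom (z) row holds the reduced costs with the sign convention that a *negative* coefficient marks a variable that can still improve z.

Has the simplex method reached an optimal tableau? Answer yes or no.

No objective-row coefficient is strictly negative, so no entering variable exists; the tableau is optimal.

yes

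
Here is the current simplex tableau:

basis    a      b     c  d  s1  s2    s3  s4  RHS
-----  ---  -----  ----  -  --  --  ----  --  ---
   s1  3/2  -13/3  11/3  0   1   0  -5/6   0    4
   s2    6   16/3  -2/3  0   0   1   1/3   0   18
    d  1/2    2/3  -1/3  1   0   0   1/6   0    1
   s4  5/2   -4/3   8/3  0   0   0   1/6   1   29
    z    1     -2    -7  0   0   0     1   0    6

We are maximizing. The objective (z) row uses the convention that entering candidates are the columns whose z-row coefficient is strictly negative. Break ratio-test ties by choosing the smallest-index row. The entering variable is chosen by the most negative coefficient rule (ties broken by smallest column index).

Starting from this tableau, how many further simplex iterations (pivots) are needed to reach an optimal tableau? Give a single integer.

pivot: c in, s1 out → z = 150/11
pivot: b in, s2 out → z = 1399/25
pivot: s3 in, d out → z = 113/2
No improving column remains; optimal.

3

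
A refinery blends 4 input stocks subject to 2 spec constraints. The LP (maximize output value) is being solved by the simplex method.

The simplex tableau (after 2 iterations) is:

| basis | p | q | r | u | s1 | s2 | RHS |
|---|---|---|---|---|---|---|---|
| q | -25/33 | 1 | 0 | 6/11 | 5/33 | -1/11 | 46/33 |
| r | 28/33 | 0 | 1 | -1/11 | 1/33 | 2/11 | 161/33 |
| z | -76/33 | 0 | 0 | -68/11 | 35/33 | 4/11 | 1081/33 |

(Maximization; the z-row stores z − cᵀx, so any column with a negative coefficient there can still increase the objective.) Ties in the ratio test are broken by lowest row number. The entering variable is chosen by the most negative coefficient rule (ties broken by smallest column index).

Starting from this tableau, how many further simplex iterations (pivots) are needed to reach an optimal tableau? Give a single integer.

2

pivot: u in, q out → z = 437/9
pivot: p in, r out → z = 1633/13
No improving column remains; optimal.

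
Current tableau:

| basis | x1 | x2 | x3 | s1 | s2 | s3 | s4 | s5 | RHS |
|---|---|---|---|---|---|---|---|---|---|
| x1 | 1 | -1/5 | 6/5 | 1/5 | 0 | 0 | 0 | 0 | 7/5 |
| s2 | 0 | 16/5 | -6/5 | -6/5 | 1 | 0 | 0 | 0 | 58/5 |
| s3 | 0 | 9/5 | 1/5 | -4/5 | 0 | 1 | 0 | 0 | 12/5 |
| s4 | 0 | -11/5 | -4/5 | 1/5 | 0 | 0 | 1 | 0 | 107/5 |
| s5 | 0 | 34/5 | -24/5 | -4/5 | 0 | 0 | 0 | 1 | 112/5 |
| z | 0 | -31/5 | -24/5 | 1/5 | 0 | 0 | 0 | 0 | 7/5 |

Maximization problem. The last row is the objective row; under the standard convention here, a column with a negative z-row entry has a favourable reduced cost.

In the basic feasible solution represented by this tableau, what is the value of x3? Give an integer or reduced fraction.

0

x3 is nonbasic (not in the basis column), so its value in the current BFS is 0.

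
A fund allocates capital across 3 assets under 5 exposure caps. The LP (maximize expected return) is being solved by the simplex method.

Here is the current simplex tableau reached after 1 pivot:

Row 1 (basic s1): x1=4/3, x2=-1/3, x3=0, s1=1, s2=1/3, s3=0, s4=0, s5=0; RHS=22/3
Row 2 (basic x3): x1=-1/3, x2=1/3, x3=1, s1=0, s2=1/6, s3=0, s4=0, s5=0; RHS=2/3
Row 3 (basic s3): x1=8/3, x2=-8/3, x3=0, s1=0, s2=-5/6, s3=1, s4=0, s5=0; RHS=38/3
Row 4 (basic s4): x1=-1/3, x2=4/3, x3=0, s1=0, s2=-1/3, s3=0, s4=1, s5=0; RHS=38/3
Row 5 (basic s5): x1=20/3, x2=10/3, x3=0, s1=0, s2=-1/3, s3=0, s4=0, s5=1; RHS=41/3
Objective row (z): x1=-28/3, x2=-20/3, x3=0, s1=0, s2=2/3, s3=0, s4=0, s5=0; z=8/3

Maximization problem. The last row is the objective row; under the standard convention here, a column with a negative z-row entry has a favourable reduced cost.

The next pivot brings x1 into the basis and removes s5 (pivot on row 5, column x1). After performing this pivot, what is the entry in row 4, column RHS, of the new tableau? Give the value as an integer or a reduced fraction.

267/20

Pivot element is row 5, column x1: 20/3.
Normalize row 5: new (row 5, RHS) = (41/3)/(20/3) = 41/20.
row 4 ← row 4 − (-1/3)·(new row 5): 38/3 − (-1/3)·(41/20) = 267/20.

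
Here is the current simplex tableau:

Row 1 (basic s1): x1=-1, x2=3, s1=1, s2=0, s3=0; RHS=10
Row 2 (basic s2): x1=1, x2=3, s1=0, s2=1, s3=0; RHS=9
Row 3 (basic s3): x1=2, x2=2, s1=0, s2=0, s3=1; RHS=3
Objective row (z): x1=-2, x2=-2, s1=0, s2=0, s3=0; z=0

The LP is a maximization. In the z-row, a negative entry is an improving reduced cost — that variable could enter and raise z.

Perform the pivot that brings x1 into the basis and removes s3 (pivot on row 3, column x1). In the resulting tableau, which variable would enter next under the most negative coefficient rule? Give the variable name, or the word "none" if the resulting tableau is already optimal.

Pivot element 2. New z-row = old z-row − (-2)·(row 3/2).
Updated z-row coefficients: x1: 0, x2: 0, s1: 0, s2: 0, s3: 1.
No coefficient is strictly negative; the tableau after this pivot is optimal.

none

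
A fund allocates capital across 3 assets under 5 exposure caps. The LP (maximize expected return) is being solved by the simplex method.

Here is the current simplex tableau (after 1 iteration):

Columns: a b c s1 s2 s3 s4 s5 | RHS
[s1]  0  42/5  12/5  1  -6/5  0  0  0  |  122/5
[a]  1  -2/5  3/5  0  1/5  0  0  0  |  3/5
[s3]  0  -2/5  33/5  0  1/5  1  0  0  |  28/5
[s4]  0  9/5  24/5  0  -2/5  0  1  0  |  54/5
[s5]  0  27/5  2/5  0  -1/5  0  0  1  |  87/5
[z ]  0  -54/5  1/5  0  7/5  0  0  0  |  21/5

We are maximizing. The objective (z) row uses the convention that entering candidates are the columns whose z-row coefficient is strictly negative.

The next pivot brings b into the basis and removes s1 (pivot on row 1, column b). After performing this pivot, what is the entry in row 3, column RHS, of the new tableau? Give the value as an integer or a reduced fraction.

142/21

Pivot element is row 1, column b: 42/5.
Normalize row 1: new (row 1, RHS) = (122/5)/(42/5) = 61/21.
row 3 ← row 3 − (-2/5)·(new row 1): 28/5 − (-2/5)·(61/21) = 142/21.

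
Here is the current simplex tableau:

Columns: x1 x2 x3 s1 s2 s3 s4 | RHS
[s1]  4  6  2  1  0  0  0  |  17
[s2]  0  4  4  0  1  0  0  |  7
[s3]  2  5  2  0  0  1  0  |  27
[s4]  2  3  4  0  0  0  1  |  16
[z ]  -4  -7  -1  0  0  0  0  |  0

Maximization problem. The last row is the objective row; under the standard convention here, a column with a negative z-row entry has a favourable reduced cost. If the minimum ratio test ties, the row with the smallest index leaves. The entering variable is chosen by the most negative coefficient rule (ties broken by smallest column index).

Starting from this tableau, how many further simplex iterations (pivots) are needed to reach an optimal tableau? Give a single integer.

2

pivot: x2 in, s2 out → z = 49/4
pivot: x1 in, s1 out → z = 75/4
No improving column remains; optimal.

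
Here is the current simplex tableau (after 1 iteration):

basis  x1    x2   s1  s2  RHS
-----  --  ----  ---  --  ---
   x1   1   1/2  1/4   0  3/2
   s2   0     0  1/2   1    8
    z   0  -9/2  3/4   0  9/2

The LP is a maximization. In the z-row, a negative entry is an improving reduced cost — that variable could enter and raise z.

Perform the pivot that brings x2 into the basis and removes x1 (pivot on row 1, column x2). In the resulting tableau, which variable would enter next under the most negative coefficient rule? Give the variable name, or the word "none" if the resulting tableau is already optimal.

none

Pivot element 1/2. New z-row = old z-row − (-9/2)·(row 1/(1/2)).
Updated z-row coefficients: x1: 9, x2: 0, s1: 3, s2: 0.
No coefficient is strictly negative; the tableau after this pivot is optimal.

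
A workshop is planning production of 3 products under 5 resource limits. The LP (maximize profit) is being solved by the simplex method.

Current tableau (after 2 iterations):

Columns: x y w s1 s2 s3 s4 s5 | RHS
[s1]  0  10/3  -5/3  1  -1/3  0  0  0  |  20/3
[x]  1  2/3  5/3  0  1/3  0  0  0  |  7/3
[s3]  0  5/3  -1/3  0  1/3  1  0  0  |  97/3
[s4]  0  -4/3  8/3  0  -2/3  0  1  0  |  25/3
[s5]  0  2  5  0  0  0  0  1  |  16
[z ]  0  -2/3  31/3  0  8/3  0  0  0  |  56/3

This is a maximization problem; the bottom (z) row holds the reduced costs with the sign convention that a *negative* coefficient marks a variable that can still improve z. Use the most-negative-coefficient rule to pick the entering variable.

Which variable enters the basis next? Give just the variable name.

Objective-row coefficients: x: 0, y: -2/3, w: 31/3, s1: 0, s2: 8/3, s3: 0, s4: 0, s5: 0.
The most negative is -2/3 in column y, so y enters.

y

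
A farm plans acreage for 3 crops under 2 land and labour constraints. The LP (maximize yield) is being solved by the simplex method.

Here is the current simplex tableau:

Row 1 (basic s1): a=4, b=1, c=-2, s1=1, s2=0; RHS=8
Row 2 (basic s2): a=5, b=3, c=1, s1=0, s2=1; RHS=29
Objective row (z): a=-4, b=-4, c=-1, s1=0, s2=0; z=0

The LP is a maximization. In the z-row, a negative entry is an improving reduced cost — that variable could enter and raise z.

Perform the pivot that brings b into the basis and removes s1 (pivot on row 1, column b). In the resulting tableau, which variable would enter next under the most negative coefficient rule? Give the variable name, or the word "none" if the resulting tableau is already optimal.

c

Pivot element 1. New z-row = old z-row − (-4)·(row 1/1).
Updated z-row coefficients: a: 12, b: 0, c: -9, s1: 4, s2: 0.
The most negative is -9 in column c, so c would enter next.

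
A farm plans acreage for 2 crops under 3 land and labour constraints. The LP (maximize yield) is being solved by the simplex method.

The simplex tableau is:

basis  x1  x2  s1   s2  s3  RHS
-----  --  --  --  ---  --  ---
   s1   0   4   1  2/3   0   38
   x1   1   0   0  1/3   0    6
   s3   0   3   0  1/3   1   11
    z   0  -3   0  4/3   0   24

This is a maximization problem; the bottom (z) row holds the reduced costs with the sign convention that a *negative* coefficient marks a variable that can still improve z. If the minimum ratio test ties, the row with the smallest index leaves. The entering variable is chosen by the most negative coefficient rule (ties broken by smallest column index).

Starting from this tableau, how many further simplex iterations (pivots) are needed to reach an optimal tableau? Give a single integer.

pivot: x2 in, s3 out → z = 35
No improving column remains; optimal.

1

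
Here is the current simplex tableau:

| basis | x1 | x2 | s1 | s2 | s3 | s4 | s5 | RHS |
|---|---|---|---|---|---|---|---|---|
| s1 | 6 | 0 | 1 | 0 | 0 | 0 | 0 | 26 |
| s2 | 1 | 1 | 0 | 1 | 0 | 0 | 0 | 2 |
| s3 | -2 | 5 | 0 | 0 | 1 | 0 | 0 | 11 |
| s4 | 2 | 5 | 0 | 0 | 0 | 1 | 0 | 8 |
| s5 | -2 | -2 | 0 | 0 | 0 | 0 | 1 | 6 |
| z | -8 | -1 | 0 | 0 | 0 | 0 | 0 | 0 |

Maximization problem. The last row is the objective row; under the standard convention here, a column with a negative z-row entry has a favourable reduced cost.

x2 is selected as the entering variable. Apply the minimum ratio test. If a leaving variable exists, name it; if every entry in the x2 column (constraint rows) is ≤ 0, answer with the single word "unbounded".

Ratios: row 1 (s1): entry 0 ≤ 0, skip; row 2 (s2): 2/1 = 2; row 3 (s3): 11/5 = 11/5; row 4 (s4): 8/5 = 8/5; row 5 (s5): entry -2 ≤ 0, skip.
Minimum ratio is in the s4 row, so s4 leaves.

s4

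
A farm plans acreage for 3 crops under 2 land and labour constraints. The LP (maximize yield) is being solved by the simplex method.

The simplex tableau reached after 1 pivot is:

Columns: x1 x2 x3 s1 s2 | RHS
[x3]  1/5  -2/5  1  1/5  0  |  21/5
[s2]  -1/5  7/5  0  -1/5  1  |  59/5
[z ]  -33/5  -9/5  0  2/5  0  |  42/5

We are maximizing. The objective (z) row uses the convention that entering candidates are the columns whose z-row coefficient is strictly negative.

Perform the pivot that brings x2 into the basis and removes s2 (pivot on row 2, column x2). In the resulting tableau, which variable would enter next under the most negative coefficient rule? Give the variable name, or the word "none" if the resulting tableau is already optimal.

x1

Pivot element 7/5. New z-row = old z-row − (-9/5)·(row 2/(7/5)).
Updated z-row coefficients: x1: -48/7, x2: 0, x3: 0, s1: 1/7, s2: 9/7.
The most negative is -48/7 in column x1, so x1 would enter next.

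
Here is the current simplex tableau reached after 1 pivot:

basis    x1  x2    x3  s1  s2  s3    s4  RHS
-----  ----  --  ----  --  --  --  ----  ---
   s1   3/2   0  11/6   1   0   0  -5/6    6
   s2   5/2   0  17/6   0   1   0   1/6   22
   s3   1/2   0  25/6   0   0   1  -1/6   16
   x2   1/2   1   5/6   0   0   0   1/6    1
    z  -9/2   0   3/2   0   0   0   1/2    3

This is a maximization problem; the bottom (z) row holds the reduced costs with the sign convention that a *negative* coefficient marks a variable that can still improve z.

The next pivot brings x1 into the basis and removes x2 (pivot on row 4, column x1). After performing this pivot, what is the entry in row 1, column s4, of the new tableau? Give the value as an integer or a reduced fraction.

-4/3

Pivot element is row 4, column x1: 1/2.
Normalize row 4: new (row 4, s4) = (1/6)/(1/2) = 1/3.
row 1 ← row 1 − (3/2)·(new row 4): -5/6 − (3/2)·(1/3) = -4/3.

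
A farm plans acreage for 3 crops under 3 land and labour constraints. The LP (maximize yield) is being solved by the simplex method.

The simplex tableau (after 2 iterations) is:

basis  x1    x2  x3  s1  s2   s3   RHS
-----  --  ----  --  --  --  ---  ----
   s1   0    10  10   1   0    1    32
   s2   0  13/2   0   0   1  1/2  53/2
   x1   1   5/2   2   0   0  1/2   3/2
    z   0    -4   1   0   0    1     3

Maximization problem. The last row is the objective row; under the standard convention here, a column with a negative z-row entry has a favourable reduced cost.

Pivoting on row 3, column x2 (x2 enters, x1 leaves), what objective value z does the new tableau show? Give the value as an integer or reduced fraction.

Minimum ratio for x2: (3/2)/(5/2) = 3/5.
z changes by −(z-row coeff of x2)·ratio = −(-4)·(3/5) = 12/5.
New z = 3 + (12/5) = 27/5.

27/5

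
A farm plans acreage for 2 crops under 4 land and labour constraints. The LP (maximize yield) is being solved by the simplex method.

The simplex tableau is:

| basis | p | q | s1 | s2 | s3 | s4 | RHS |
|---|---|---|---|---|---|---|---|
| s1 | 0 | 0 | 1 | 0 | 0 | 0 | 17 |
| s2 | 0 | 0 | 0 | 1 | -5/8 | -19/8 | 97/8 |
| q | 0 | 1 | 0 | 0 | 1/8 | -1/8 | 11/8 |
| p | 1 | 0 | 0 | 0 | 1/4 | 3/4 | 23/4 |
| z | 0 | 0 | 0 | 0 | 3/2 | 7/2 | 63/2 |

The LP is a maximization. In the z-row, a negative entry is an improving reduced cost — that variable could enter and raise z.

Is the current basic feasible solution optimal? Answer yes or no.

yes

No objective-row coefficient is strictly negative, so no entering variable exists; the tableau is optimal.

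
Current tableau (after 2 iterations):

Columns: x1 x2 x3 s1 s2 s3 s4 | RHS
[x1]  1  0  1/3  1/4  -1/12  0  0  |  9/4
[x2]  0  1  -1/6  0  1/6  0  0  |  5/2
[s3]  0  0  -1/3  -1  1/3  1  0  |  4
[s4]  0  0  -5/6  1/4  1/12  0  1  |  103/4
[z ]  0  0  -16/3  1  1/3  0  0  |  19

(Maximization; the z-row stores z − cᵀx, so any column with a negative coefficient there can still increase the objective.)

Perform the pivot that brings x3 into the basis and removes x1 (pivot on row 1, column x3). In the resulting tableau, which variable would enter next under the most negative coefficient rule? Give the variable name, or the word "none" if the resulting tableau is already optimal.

s2

Pivot element 1/3. New z-row = old z-row − (-16/3)·(row 1/(1/3)).
Updated z-row coefficients: x1: 16, x2: 0, x3: 0, s1: 5, s2: -1, s3: 0, s4: 0.
The most negative is -1 in column s2, so s2 would enter next.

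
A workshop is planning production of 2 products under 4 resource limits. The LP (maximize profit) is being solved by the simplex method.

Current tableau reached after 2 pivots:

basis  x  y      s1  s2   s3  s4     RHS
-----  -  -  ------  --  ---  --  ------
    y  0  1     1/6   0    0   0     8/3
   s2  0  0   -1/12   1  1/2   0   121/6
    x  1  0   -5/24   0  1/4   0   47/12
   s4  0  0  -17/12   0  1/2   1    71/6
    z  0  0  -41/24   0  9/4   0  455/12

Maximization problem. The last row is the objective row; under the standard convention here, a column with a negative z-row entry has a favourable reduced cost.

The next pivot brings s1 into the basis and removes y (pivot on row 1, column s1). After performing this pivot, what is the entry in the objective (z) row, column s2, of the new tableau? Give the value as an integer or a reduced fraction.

Pivot element is row 1, column s1: 1/6.
Normalize row 1: new (row 1, s2) = 0/(1/6) = 0.
z-row ← z-row − (-41/24)·(new row 1): 0 − (-41/24)·0 = 0.

0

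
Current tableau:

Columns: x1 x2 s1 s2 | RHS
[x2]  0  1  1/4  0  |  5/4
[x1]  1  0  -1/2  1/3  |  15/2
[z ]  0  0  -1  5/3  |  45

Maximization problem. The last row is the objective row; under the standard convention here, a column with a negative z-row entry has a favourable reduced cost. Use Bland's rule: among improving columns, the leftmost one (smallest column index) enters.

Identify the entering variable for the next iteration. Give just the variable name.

Objective-row coefficients: x1: 0, x2: 0, s1: -1, s2: 5/3.
Improving columns: s1. Bland's rule picks the smallest column index → s1.

s1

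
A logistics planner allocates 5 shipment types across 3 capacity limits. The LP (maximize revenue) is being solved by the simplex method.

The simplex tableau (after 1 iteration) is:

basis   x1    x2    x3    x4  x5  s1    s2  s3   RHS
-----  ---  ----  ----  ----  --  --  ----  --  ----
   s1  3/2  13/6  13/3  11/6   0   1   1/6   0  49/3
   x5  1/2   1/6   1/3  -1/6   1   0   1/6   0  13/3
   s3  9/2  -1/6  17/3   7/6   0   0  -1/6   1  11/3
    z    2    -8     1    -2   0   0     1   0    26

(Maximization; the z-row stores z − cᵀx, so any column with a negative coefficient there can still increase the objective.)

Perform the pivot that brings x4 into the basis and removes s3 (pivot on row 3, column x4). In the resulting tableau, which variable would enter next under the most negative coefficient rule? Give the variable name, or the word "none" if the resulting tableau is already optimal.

Pivot element 7/6. New z-row = old z-row − (-2)·(row 3/(7/6)).
Updated z-row coefficients: x1: 68/7, x2: -58/7, x3: 75/7, x4: 0, x5: 0, s1: 0, s2: 5/7, s3: 12/7.
The most negative is -58/7 in column x2, so x2 would enter next.

x2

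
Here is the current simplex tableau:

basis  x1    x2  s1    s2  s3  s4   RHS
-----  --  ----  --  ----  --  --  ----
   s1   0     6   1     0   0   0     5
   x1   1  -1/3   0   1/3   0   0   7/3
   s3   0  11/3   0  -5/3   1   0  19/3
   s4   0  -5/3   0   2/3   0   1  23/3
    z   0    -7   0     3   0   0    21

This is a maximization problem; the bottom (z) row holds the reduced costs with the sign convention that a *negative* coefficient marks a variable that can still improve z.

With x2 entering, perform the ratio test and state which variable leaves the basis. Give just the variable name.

s1

Ratios: row 1 (s1): 5/6 = 5/6; row 2 (x1): entry -1/3 ≤ 0, skip; row 3 (s3): (19/3)/(11/3) = 19/11; row 4 (s4): entry -5/3 ≤ 0, skip.
Minimum ratio 5/6 is in the s1 row, so s1 leaves.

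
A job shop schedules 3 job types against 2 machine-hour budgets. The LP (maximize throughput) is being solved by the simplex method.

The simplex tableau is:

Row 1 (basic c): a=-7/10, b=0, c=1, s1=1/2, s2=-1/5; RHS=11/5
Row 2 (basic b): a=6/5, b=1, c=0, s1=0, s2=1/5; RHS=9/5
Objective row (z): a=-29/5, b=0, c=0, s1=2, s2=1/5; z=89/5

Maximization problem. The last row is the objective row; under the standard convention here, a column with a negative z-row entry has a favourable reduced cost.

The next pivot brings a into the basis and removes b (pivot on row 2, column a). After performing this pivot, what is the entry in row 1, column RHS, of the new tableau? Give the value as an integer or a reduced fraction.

13/4

Pivot element is row 2, column a: 6/5.
Normalize row 2: new (row 2, RHS) = (9/5)/(6/5) = 3/2.
row 1 ← row 1 − (-7/10)·(new row 2): 11/5 − (-7/10)·(3/2) = 13/4.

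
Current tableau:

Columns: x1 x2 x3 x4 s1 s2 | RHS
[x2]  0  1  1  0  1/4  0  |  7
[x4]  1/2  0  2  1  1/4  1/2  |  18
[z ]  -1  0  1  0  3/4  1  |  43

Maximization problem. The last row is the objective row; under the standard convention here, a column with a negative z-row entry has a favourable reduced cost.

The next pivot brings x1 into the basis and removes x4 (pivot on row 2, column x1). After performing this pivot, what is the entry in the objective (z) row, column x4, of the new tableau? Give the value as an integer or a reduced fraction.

Pivot element is row 2, column x1: 1/2.
Normalize row 2: new (row 2, x4) = 1/(1/2) = 2.
z-row ← z-row − (-1)·(new row 2): 0 − (-1)·2 = 2.

2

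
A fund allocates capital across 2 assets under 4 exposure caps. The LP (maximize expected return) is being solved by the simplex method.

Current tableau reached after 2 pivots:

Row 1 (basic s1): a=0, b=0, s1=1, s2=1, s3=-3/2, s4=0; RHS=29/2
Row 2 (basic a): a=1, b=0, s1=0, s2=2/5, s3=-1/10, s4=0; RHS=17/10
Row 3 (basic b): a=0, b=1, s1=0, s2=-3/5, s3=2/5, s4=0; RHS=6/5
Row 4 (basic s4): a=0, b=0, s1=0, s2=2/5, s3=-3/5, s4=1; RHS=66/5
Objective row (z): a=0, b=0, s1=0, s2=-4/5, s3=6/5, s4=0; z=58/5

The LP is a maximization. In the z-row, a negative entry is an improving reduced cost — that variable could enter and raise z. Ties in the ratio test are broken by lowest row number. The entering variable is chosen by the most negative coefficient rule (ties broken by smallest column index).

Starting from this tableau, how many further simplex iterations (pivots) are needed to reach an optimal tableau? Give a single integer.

1

pivot: s2 in, a out → z = 15
No improving column remains; optimal.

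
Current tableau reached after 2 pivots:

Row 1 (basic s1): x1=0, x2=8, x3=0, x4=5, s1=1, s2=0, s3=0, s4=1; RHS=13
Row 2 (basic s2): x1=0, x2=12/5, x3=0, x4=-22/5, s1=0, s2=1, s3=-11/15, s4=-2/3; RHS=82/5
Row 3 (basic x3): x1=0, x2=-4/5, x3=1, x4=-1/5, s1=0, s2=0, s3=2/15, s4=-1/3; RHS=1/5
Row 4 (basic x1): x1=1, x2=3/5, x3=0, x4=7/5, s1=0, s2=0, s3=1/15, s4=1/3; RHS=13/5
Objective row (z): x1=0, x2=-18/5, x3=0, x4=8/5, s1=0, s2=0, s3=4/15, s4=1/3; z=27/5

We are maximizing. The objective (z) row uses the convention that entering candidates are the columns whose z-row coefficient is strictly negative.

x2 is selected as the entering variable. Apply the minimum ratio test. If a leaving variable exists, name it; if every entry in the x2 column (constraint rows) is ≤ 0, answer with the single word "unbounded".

s1

Ratios: row 1 (s1): 13/8 = 13/8; row 2 (s2): (82/5)/(12/5) = 41/6; row 3 (x3): entry -4/5 ≤ 0, skip; row 4 (x1): (13/5)/(3/5) = 13/3.
Minimum ratio is in the s1 row, so s1 leaves.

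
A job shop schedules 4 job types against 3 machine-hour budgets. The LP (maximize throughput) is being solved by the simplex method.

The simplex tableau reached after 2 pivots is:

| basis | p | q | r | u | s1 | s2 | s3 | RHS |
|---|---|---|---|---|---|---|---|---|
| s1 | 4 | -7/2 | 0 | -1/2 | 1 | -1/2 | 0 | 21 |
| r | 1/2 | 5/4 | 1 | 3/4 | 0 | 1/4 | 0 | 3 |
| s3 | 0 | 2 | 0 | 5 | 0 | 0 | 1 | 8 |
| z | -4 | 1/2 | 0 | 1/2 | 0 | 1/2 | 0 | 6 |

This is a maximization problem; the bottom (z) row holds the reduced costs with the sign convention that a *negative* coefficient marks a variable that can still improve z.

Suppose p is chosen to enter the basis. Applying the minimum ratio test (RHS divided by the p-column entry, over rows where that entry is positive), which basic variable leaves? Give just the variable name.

s1

Ratios: row 1 (s1): 21/4 = 21/4; row 2 (r): 3/(1/2) = 6; row 3 (s3): entry 0 ≤ 0, skip.
Minimum ratio 21/4 is in the s1 row, so s1 leaves.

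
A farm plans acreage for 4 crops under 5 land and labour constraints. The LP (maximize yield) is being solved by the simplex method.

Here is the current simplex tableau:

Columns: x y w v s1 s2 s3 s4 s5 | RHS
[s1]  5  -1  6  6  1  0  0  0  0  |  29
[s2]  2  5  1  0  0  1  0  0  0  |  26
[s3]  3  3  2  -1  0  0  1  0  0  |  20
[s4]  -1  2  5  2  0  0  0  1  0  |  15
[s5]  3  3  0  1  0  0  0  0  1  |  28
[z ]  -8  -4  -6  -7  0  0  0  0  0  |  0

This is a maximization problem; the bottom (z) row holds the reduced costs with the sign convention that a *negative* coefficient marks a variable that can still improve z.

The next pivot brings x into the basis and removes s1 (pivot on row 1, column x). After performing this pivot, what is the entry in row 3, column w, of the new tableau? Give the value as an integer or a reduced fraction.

Pivot element is row 1, column x: 5.
Normalize row 1: new (row 1, w) = 6/5 = 6/5.
row 3 ← row 3 − 3·(new row 1): 2 − 3·(6/5) = -8/5.

-8/5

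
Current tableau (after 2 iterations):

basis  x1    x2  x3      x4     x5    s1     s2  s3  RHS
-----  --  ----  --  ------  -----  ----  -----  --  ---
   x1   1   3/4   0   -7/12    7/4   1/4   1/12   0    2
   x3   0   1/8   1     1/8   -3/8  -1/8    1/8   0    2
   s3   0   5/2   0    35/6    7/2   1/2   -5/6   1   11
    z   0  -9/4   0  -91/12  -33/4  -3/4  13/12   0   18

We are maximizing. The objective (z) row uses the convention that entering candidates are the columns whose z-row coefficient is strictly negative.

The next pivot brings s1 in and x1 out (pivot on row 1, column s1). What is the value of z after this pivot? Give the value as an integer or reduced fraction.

Minimum ratio for s1: 2/(1/4) = 8.
z changes by −(z-row coeff of s1)·ratio = −(-3/4)·8 = 6.
New z = 18 + 6 = 24.

24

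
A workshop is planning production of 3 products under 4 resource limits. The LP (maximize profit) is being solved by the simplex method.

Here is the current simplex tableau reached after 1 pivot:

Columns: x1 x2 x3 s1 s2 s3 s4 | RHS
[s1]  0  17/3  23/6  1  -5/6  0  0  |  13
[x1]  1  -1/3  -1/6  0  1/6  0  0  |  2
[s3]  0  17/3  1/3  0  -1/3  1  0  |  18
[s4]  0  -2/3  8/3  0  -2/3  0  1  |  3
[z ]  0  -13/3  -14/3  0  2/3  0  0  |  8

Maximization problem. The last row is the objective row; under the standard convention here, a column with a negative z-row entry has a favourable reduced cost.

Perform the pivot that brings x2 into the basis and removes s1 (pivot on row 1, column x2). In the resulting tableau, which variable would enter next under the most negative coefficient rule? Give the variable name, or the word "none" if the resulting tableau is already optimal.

Pivot element 17/3. New z-row = old z-row − (-13/3)·(row 1/(17/3)).
Updated z-row coefficients: x1: 0, x2: 0, x3: -59/34, s1: 13/17, s2: 1/34, s3: 0, s4: 0.
The most negative is -59/34 in column x3, so x3 would enter next.

x3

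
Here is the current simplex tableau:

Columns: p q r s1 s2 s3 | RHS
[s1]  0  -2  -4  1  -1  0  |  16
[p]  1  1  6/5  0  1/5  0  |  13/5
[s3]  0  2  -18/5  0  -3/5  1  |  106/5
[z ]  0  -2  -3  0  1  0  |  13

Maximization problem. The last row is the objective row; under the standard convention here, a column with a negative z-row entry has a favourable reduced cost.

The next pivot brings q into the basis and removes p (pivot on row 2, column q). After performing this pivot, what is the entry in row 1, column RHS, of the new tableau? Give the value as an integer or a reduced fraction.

Pivot element is row 2, column q: 1.
Normalize row 2: new (row 2, RHS) = (13/5)/1 = 13/5.
row 1 ← row 1 − (-2)·(new row 2): 16 − (-2)·(13/5) = 106/5.

106/5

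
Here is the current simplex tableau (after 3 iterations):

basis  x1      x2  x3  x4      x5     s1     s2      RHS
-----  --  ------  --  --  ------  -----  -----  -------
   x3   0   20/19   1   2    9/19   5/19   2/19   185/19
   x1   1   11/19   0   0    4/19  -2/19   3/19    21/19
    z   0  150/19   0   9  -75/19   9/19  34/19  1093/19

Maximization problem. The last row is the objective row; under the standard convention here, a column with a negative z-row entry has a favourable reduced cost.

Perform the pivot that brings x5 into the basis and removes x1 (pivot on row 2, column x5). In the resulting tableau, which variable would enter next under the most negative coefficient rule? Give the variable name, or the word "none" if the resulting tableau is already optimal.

s1

Pivot element 4/19. New z-row = old z-row − (-75/19)·(row 2/(4/19)).
Updated z-row coefficients: x1: 75/4, x2: 75/4, x3: 0, x4: 9, x5: 0, s1: -3/2, s2: 19/4.
The most negative is -3/2 in column s1, so s1 would enter next.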